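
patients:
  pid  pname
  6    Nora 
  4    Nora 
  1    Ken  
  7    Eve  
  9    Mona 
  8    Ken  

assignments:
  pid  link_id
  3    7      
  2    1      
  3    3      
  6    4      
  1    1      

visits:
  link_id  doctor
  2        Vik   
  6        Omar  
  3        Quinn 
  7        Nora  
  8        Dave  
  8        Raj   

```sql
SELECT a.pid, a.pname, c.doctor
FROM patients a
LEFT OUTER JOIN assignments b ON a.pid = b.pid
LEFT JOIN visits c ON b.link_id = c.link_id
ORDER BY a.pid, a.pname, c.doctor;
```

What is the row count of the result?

6

Joins associate left-to-right: patients LEFT JOIN assignments on pid gives 6 intermediate row(s).
Then LEFT JOIN `visits c` on link_id: each of those 6 rows is kept; rows whose b.link_id has no match in c get NULL for c's columns.
Result: 6 row(s).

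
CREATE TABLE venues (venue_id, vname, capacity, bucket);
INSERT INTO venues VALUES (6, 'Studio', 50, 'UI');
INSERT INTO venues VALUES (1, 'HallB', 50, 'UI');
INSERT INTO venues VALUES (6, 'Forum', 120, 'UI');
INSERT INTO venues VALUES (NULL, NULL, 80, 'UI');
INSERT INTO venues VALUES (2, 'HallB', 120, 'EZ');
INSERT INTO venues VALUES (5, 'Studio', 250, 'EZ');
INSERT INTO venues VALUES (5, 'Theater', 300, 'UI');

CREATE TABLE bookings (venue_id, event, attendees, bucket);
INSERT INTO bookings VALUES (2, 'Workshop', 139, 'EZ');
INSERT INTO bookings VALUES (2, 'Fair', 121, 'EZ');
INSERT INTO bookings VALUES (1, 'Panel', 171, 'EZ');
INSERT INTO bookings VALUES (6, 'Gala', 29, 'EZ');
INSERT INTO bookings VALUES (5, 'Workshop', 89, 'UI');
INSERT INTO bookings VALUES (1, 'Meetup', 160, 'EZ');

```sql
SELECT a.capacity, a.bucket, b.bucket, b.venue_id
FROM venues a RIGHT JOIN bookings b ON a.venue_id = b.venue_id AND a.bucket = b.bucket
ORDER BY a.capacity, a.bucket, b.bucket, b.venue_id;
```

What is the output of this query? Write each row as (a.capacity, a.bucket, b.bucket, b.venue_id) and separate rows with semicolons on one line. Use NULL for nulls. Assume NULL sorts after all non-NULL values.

(120, EZ, EZ, 2); (120, EZ, EZ, 2); (300, UI, UI, 5); (NULL, NULL, EZ, 1); (NULL, NULL, EZ, 1); (NULL, NULL, EZ, 6)

RIGHT JOIN keeps every row from `bookings`; unmatched rows get NULL for `venues`'s columns.
Matching on a.venue_id = b.venue_id AND a.bucket = b.bucket. A NULL in a compared column never satisfies the condition.
- a row (venue_id=6, bucket=UI): no match.
- a row (venue_id=1, bucket=UI): no match.
- a row (venue_id=6, bucket=UI): no match.
- a row (venue_id=NULL, bucket=UI): no match.
- a row (venue_id=2, bucket=EZ): matches 2 b row(s) → 2 output row(s).
- a row (venue_id=5, bucket=EZ): no match.
- a row (venue_id=5, bucket=UI): matches 1 b row(s) → 1 output row(s).
- 3 b row(s) had no a match → kept, a columns NULL.
After projecting and ordering:
a.capacity | a.bucket | b.bucket | b.venue_id
120 | EZ | EZ | 2
120 | EZ | EZ | 2
300 | UI | UI | 5
NULL | NULL | EZ | 1
NULL | NULL | EZ | 1
NULL | NULL | EZ | 6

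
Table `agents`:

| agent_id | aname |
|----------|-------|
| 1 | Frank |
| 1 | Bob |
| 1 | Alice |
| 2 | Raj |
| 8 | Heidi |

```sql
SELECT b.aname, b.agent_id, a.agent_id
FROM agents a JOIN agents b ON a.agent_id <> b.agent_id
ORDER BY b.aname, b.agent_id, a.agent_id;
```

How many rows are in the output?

14

INNER JOIN keeps only pairs where the ON condition holds.
Matching on a.agent_id <> b.agent_id.
Matched pairs: 14.
Total: 14 rows.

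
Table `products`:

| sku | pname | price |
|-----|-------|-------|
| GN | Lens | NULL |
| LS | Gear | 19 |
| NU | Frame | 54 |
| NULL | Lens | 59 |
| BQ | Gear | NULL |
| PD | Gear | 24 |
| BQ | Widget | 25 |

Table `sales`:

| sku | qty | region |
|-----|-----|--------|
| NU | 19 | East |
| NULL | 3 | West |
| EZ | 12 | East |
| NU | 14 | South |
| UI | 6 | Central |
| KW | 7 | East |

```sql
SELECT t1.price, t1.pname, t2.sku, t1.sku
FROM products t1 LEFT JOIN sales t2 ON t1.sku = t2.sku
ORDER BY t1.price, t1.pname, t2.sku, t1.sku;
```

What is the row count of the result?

8

LEFT JOIN keeps every row from `products`; unmatched rows get NULL for `sales`'s columns.
Matching on t1.sku = t2.sku. A NULL in a compared column never satisfies the condition.
- sku=GN: no t2 row matches, row kept with t2 columns NULL.
- sku=LS: no t2 row matches, row kept with t2 columns NULL.
- sku=NU: 2 matching t2 row(s), so 2 row(s) emitted.
- sku=NULL: no t2 row matches, row kept with t2 columns NULL.
- sku=BQ: no t2 row matches, row kept with t2 columns NULL.
- sku=PD: no t2 row matches, row kept with t2 columns NULL.
- sku=BQ: no t2 row matches, row kept with t2 columns NULL.
Total: 2 matched + 6 padded = 8 rows.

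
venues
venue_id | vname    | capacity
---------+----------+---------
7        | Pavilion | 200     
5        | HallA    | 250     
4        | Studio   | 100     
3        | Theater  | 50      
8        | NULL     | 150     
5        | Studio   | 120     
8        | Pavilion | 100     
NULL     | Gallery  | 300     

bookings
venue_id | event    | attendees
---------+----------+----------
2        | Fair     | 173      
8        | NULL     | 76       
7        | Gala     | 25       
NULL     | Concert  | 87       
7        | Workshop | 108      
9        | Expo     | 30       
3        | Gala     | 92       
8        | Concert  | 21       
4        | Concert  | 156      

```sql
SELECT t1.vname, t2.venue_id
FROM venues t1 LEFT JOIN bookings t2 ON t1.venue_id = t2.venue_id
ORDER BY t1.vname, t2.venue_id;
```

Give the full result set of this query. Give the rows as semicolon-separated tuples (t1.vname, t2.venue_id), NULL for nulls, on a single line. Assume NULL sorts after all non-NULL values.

(Gallery, NULL); (HallA, NULL); (Pavilion, 7); (Pavilion, 7); (Pavilion, 8); (Pavilion, 8); (Studio, 4); (Studio, NULL); (Theater, 3); (NULL, 8); (NULL, 8)

LEFT JOIN keeps every row from `venues`; unmatched rows get NULL for `bookings`'s columns.
Matching on t1.venue_id = t2.venue_id. A NULL in a compared column never satisfies the condition.
- t1 row (venue_id=7): matches 2 t2 row(s) → 2 output row(s).
- t1 row (venue_id=5): no match → kept, t2 columns NULL.
- t1 row (venue_id=4): matches 1 t2 row(s) → 1 output row(s).
- t1 row (venue_id=3): matches 1 t2 row(s) → 1 output row(s).
- t1 row (venue_id=8): matches 2 t2 row(s) → 2 output row(s).
- t1 row (venue_id=5): no match → kept, t2 columns NULL.
- t1 row (venue_id=8): matches 2 t2 row(s) → 2 output row(s).
- t1 row (venue_id=NULL): no match → kept, t2 columns NULL.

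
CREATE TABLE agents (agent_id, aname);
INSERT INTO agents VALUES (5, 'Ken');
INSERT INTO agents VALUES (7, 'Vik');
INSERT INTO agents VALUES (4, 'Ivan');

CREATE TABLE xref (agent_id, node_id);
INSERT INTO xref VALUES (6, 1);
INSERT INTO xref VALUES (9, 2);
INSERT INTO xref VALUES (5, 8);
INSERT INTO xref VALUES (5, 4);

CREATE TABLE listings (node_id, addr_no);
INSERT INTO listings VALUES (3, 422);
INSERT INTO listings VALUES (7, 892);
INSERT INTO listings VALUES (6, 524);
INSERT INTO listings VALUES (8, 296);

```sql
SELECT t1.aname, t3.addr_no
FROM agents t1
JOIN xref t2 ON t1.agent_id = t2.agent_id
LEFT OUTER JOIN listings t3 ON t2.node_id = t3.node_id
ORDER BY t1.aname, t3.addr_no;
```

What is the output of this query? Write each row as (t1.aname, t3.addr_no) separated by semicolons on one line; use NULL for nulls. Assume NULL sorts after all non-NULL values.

(Ken, 296); (Ken, NULL)

Evaluate left to right. First `agents t1 INNER JOIN xref t2` on agent_id: 2 row(s).
Then LEFT JOIN `listings t3` on node_id: each of those 2 rows is kept; rows whose t2.node_id has no match in t3 get NULL for t3's columns.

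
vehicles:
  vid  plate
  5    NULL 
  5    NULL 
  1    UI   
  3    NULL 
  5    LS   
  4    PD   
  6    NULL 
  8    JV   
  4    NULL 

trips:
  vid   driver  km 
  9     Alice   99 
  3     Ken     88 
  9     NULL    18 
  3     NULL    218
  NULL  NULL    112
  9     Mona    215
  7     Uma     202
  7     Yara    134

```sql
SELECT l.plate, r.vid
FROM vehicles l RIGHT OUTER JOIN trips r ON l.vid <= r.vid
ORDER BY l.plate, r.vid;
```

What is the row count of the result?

48

RIGHT JOIN keeps every row from `trips`; unmatched rows get NULL for `vehicles`'s columns.
Matching on l.vid <= r.vid. A NULL in a compared column never satisfies the condition.
- l (vid=5) pairs with 5 row(s) of r.
- l (vid=5) pairs with 5 row(s) of r.
- l (vid=1) pairs with 7 row(s) of r.
- l (vid=3) pairs with 7 row(s) of r.
- l (vid=5) pairs with 5 row(s) of r.
- l (vid=4) pairs with 5 row(s) of r.
- l (vid=6) pairs with 5 row(s) of r.
- l (vid=8) pairs with 3 row(s) of r.
- l (vid=4) pairs with 5 row(s) of r.
- 1 row(s) from r found no l partner → padded with NULL.
Total: 47 matched + 1 padded = 48 rows.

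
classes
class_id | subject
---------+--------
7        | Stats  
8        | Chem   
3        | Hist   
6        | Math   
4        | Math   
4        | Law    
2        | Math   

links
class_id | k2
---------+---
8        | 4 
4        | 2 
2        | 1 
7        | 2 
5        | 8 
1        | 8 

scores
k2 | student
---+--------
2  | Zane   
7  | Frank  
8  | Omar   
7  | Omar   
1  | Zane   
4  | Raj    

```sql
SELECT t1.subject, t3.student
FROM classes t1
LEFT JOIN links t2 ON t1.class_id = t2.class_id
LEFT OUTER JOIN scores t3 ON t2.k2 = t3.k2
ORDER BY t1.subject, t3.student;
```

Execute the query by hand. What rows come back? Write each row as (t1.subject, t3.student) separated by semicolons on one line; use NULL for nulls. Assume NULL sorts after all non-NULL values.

Step 1 — t1 LEFT JOIN t2 on class_id → 7 row(s).
Then LEFT JOIN `scores t3` on k2: each of those 7 rows is kept; rows whose t2.k2 has no match in t3 get NULL for t3's columns.

(Chem, Raj); (Hist, NULL); (Law, Zane); (Math, Zane); (Math, Zane); (Math, NULL); (Stats, Zane)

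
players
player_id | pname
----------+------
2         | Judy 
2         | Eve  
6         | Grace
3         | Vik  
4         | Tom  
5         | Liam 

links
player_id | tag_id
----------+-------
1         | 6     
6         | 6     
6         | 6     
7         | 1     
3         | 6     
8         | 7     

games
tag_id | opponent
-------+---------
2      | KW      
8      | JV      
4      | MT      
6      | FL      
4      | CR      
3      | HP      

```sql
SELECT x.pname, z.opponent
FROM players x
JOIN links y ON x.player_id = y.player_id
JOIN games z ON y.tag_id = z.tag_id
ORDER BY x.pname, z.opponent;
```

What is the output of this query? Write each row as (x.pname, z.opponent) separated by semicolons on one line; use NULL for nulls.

Step 1 — x INNER JOIN y on player_id → 3 row(s).
Then INNER JOIN `games z` on tag_id: keep only rows whose y.tag_id appears in z.

(Grace, FL); (Grace, FL); (Vik, FL)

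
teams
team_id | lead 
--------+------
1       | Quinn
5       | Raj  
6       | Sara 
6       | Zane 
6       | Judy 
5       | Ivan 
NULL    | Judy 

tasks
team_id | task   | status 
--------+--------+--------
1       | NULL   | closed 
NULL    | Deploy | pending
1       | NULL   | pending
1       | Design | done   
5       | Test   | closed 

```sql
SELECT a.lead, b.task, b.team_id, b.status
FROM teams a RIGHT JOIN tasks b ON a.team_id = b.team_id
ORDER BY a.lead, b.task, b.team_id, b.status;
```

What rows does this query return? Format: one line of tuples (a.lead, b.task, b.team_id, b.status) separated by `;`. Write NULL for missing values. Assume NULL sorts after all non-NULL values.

(Ivan, Test, 5, closed); (Quinn, Design, 1, done); (Quinn, NULL, 1, closed); (Quinn, NULL, 1, pending); (Raj, Test, 5, closed); (NULL, Deploy, NULL, pending)

RIGHT JOIN keeps every row from `tasks`; unmatched rows get NULL for `teams`'s columns.
Matching on a.team_id = b.team_id. A NULL in a compared column never satisfies the condition.
- a (team_id=1) pairs with 3 row(s) of b.
- a (team_id=5) pairs with 1 row(s) of b.
- a (team_id=6) has no partner in b.
- a (team_id=6) has no partner in b.
- a (team_id=6) has no partner in b.
- a (team_id=5) pairs with 1 row(s) of b.
- a (team_id=NULL) has no partner in b.
- 1 row(s) from b found no a partner → padded with NULL.
After projecting and ordering:
a.lead | b.task | b.team_id | b.status
Ivan | Test | 5 | closed
Quinn | Design | 1 | done
Quinn | NULL | 1 | closed
Quinn | NULL | 1 | pending
Raj | Test | 5 | closed
NULL | Deploy | NULL | pending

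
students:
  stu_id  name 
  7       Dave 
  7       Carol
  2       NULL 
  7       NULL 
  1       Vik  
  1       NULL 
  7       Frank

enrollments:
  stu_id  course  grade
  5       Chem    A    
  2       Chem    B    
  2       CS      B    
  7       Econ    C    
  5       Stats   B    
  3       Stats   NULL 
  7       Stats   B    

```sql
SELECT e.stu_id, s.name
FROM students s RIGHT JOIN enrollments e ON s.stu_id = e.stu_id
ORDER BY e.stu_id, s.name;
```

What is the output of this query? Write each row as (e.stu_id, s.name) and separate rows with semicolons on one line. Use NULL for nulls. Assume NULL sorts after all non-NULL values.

RIGHT JOIN keeps every row from `enrollments`; unmatched rows get NULL for `students`'s columns.
Matching on s.stu_id = e.stu_id.
- s row (stu_id=7): matches 2 e row(s) → 2 output row(s).
- s row (stu_id=7): matches 2 e row(s) → 2 output row(s).
- s row (stu_id=2): matches 2 e row(s) → 2 output row(s).
- s row (stu_id=7): matches 2 e row(s) → 2 output row(s).
- s row (stu_id=1): no match.
- s row (stu_id=1): no match.
- s row (stu_id=7): matches 2 e row(s) → 2 output row(s).
- 3 row(s) from e found no s partner → padded with NULL.

(2, NULL); (2, NULL); (3, NULL); (5, NULL); (5, NULL); (7, Carol); (7, Carol); (7, Dave); (7, Dave); (7, Frank); (7, Frank); (7, NULL); (7, NULL)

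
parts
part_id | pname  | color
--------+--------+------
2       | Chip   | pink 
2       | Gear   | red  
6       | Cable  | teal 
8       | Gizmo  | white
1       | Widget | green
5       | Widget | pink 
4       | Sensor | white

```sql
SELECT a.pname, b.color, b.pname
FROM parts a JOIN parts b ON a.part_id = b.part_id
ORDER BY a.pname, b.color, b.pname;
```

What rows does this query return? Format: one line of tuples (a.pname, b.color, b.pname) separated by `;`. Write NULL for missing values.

INNER JOIN keeps only pairs where the ON condition holds.
Matching on a.part_id = b.part_id.
- a (part_id=2) pairs with 2 row(s) of b.
- a (part_id=2) pairs with 2 row(s) of b.
- a (part_id=6) pairs with 1 row(s) of b.
- a (part_id=8) pairs with 1 row(s) of b.
- a (part_id=1) pairs with 1 row(s) of b.
- a (part_id=5) pairs with 1 row(s) of b.
- a (part_id=4) pairs with 1 row(s) of b.
After projecting and ordering:
a.pname | b.color | b.pname
Cable | teal | Cable
Chip | pink | Chip
Chip | red | Gear
Gear | pink | Chip
Gear | red | Gear
Gizmo | white | Gizmo
Sensor | white | Sensor
Widget | green | Widget
Widget | pink | Widget

(Cable, teal, Cable); (Chip, pink, Chip); (Chip, red, Gear); (Gear, pink, Chip); (Gear, red, Gear); (Gizmo, white, Gizmo); (Sensor, white, Sensor); (Widget, green, Widget); (Widget, pink, Widget)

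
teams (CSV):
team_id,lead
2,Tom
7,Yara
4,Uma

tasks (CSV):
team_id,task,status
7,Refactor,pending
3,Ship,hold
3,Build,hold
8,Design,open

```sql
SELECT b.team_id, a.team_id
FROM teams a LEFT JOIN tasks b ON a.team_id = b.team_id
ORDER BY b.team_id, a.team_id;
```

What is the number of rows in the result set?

LEFT JOIN keeps every row from `teams`; unmatched rows get NULL for `tasks`'s columns.
Matching on a.team_id = b.team_id.
- team_id=2: no b row matches, row kept with b columns NULL.
- team_id=7: 1 matching b row(s), so 1 row(s) emitted.
- team_id=4: no b row matches, row kept with b columns NULL.
Total: 1 matched + 2 padded = 3 rows.

3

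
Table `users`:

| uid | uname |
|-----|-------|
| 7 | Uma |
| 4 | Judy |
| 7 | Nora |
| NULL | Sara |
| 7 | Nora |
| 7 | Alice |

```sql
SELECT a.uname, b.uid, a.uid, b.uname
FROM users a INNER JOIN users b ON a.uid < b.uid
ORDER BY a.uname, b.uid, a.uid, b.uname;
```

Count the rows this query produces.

INNER JOIN keeps only pairs where the ON condition holds.
Matching on a.uid < b.uid. A NULL in a compared column never satisfies the condition.
- a row (uid=7): no match → dropped.
- a row (uid=4): matches 4 b row(s) → 4 output row(s).
- a row (uid=7): no match → dropped.
- a row (uid=NULL): no match → dropped.
- a row (uid=7): no match → dropped.
- a row (uid=7): no match → dropped.
Total: 4 rows.

4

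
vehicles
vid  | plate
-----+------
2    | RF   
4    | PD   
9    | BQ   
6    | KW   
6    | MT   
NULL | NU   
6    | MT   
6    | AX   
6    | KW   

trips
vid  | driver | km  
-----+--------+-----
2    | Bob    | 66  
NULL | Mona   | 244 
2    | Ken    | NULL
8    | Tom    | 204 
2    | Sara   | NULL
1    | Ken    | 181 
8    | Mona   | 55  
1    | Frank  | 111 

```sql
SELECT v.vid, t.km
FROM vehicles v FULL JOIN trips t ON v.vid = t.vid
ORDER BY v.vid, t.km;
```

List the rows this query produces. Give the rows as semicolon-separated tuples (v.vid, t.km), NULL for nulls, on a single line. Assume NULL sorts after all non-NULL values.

(2, 66); (2, NULL); (2, NULL); (4, NULL); (6, NULL); (6, NULL); (6, NULL); (6, NULL); (6, NULL); (9, NULL); (NULL, 55); (NULL, 111); (NULL, 181); (NULL, 204); (NULL, 244); (NULL, NULL)

FULL OUTER JOIN keeps every row from both sides; unmatched rows get NULL for the other side's columns.
Matching on v.vid = t.vid. A NULL in a compared column never satisfies the condition.
Matched pairs: 3; unmatched v rows kept: 8; unmatched t rows kept: 5.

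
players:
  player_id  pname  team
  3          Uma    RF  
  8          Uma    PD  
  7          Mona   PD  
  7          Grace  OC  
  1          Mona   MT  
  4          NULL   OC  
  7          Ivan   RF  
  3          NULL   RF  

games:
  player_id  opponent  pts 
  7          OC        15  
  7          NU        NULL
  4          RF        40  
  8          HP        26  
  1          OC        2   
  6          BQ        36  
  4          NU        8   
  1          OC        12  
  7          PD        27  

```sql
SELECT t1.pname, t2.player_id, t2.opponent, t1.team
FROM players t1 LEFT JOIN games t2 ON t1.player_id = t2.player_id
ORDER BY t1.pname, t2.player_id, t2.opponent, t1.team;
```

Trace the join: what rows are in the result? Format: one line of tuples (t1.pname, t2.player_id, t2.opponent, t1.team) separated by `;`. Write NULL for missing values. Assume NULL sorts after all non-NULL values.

(Grace, 7, NU, OC); (Grace, 7, OC, OC); (Grace, 7, PD, OC); (Ivan, 7, NU, RF); (Ivan, 7, OC, RF); (Ivan, 7, PD, RF); (Mona, 1, OC, MT); (Mona, 1, OC, MT); (Mona, 7, NU, PD); (Mona, 7, OC, PD); (Mona, 7, PD, PD); (Uma, 8, HP, PD); (Uma, NULL, NULL, RF); (NULL, 4, NU, OC); (NULL, 4, RF, OC); (NULL, NULL, NULL, RF)

LEFT JOIN keeps every row from `players`; unmatched rows get NULL for `games`'s columns.
Matching on t1.player_id = t2.player_id.
- t1 row (player_id=3): no match → kept, t2 columns NULL.
- t1 row (player_id=8): matches 1 t2 row(s) → 1 output row(s).
- t1 row (player_id=7): matches 3 t2 row(s) → 3 output row(s).
- t1 row (player_id=7): matches 3 t2 row(s) → 3 output row(s).
- t1 row (player_id=1): matches 2 t2 row(s) → 2 output row(s).
- t1 row (player_id=4): matches 2 t2 row(s) → 2 output row(s).
- t1 row (player_id=7): matches 3 t2 row(s) → 3 output row(s).
- t1 row (player_id=3): no match → kept, t2 columns NULL.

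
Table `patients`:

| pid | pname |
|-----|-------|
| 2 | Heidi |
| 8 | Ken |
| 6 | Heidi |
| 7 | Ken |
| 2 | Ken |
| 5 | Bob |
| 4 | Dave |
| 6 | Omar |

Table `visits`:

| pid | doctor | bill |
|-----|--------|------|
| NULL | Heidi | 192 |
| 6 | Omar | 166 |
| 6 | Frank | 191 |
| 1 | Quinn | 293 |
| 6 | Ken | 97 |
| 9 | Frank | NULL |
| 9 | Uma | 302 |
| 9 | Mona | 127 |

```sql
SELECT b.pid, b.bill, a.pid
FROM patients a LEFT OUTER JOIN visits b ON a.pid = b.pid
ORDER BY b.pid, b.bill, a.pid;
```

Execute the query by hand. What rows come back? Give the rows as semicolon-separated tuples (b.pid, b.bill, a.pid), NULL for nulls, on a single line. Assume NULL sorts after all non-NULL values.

LEFT JOIN keeps every row from `patients`; unmatched rows get NULL for `visits`'s columns.
Matching on a.pid = b.pid. A NULL in a compared column never satisfies the condition.
Matched pairs: 6; unmatched a rows kept: 6.

(6, 97, 6); (6, 97, 6); (6, 166, 6); (6, 166, 6); (6, 191, 6); (6, 191, 6); (NULL, NULL, 2); (NULL, NULL, 2); (NULL, NULL, 4); (NULL, NULL, 5); (NULL, NULL, 7); (NULL, NULL, 8)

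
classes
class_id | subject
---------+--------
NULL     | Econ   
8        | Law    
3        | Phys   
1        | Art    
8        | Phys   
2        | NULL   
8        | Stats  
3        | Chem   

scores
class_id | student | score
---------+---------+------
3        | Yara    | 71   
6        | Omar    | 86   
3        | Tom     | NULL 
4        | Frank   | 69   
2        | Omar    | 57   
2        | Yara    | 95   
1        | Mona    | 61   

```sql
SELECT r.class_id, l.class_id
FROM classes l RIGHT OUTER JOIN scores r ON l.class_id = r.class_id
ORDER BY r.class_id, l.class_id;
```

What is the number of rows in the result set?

RIGHT JOIN keeps every row from `scores`; unmatched rows get NULL for `classes`'s columns.
Matching on l.class_id = r.class_id. A NULL in a compared column never satisfies the condition.
- class_id=NULL: no matching r row.
- class_id=8: no matching r row.
- class_id=3: 2 matching r row(s), so 2 row(s) emitted.
- class_id=1: 1 matching r row(s), so 1 row(s) emitted.
- class_id=8: no matching r row.
- class_id=2: 2 matching r row(s), so 2 row(s) emitted.
- class_id=8: no matching r row.
- class_id=3: 2 matching r row(s), so 2 row(s) emitted.
- plus 2 unmatched r row(s), each kept with NULL l columns.
Total: 7 matched + 2 padded = 9 rows.

9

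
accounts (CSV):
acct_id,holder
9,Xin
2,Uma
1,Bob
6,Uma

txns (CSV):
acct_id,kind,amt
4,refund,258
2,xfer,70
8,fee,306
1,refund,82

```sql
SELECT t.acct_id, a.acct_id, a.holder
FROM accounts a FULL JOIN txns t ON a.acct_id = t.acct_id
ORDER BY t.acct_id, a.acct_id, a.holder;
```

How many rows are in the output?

FULL OUTER JOIN keeps every row from both sides; unmatched rows get NULL for the other side's columns.
Matching on a.acct_id = t.acct_id.
- a row (acct_id=9): no match → kept, t columns NULL.
- a row (acct_id=2): matches 1 t row(s) → 1 output row(s).
- a row (acct_id=1): matches 1 t row(s) → 1 output row(s).
- a row (acct_id=6): no match → kept, t columns NULL.
- plus 2 unmatched t row(s), each kept with NULL a columns.
Total: 2 matched + 4 padded = 6 rows.

6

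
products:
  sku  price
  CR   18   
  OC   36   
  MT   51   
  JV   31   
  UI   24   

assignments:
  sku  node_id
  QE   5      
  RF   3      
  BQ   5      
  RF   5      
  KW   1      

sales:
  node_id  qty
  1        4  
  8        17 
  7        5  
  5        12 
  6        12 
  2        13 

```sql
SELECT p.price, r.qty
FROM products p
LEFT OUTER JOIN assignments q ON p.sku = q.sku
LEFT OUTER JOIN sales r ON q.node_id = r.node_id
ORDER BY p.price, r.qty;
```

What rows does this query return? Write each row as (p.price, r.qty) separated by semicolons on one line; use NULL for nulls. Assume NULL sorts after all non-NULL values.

Joins associate left-to-right: products LEFT JOIN assignments on sku gives 5 intermediate row(s).
Then LEFT JOIN `sales r` on node_id: each of those 5 rows is kept; rows whose q.node_id has no match in r get NULL for r's columns.

(18, NULL); (24, NULL); (31, NULL); (36, NULL); (51, NULL)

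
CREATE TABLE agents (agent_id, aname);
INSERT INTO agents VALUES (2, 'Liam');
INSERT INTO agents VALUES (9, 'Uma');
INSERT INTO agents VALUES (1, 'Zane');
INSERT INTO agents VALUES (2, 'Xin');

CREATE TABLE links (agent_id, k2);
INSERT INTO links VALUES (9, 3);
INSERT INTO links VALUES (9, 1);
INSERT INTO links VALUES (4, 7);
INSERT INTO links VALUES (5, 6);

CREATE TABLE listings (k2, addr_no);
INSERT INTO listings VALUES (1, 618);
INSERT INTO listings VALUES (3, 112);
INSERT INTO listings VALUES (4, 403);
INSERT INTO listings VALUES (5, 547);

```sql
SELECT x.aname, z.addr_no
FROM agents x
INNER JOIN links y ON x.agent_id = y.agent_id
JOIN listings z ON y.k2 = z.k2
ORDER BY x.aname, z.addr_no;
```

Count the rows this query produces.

2

Step 1 — x INNER JOIN y on agent_id → 2 row(s).
Then INNER JOIN `listings z` on k2: keep only rows whose y.k2 appears in z.
Result: 2 row(s).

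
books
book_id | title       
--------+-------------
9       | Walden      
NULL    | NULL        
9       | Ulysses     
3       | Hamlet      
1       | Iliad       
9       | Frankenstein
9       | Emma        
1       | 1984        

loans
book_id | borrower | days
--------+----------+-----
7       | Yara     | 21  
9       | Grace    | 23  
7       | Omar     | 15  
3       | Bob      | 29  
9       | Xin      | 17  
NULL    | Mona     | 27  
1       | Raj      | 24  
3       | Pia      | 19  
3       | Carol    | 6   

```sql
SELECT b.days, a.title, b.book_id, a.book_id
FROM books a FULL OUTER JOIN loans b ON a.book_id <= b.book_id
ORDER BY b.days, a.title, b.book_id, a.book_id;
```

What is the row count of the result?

FULL OUTER JOIN keeps every row from both sides; unmatched rows get NULL for the other side's columns.
Matching on a.book_id <= b.book_id. A NULL in a compared column never satisfies the condition.
Matched pairs: 31; unmatched a rows kept: 1; unmatched b rows kept: 1.
Total: 31 matched + 2 padded = 33 rows.

33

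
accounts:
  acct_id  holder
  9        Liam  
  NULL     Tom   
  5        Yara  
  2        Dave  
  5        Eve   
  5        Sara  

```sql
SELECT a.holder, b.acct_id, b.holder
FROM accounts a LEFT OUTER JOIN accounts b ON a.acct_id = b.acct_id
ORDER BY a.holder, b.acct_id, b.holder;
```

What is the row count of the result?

12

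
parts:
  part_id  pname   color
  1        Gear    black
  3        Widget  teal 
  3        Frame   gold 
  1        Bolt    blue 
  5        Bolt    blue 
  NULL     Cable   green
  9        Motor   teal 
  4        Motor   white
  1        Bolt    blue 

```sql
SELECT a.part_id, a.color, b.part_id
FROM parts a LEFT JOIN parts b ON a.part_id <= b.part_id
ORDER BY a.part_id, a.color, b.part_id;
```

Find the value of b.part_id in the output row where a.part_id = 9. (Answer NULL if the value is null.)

9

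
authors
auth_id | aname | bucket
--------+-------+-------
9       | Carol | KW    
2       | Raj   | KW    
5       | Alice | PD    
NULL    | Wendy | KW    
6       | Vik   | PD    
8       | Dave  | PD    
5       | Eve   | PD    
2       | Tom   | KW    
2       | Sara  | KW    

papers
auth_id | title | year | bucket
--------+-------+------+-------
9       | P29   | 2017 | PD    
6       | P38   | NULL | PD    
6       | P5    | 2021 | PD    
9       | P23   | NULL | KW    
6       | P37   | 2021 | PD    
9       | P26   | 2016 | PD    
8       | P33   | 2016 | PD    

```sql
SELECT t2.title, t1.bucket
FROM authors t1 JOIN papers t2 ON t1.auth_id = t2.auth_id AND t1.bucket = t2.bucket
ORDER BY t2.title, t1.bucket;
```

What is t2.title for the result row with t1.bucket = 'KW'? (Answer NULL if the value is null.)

P23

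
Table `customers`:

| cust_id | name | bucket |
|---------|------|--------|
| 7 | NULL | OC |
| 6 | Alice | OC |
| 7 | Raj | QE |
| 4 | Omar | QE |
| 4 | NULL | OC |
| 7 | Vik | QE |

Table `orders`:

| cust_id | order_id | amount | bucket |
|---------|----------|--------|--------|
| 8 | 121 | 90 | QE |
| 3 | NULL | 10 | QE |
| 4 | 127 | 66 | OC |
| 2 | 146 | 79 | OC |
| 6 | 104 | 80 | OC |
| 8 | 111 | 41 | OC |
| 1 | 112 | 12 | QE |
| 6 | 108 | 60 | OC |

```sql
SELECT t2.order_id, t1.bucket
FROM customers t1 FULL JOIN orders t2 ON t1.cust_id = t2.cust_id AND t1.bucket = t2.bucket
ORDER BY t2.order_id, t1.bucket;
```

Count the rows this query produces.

FULL OUTER JOIN keeps every row from both sides; unmatched rows get NULL for the other side's columns.
Matching on t1.cust_id = t2.cust_id AND t1.bucket = t2.bucket.
- t1[0] cust_id=7, bucket=OC → no match; kept with NULLs on the t2 side.
- t1[1] cust_id=6, bucket=OC → 2 match(es) in t2 → 2 row(s).
- t1[2] cust_id=7, bucket=QE → no match; kept with NULLs on the t2 side.
- t1[3] cust_id=4, bucket=QE → no match; kept with NULLs on the t2 side.
- t1[4] cust_id=4, bucket=OC → 1 match(es) in t2 → 1 row(s).
- t1[5] cust_id=7, bucket=QE → no match; kept with NULLs on the t2 side.
- 5 row(s) from t2 found no t1 partner → padded with NULL.
Total: 3 matched + 9 padded = 12 rows.

12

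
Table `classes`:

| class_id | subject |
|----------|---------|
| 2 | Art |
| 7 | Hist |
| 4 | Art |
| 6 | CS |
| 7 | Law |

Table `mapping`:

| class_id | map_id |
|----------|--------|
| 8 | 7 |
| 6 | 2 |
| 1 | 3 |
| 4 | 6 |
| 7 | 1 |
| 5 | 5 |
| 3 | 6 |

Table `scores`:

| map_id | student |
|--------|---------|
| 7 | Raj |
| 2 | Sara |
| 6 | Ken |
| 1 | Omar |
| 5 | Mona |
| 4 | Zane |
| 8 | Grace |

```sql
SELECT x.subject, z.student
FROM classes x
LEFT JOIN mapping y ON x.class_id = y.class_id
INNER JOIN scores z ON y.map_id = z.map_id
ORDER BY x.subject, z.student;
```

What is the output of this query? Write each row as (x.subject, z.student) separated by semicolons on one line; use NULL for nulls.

(Art, Ken); (CS, Sara); (Hist, Omar); (Law, Omar)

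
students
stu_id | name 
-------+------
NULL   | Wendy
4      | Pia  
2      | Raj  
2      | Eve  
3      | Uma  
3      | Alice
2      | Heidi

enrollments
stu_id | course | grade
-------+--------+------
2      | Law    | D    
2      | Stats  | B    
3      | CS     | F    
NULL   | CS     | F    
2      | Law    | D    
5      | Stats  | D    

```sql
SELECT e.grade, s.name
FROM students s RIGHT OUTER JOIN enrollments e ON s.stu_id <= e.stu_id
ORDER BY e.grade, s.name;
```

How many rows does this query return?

21

RIGHT JOIN keeps every row from `enrollments`; unmatched rows get NULL for `students`'s columns.
Matching on s.stu_id <= e.stu_id. A NULL in a compared column never satisfies the condition.
Matched pairs: 20; unmatched e rows kept: 1.
Total: 20 matched + 1 padded = 21 rows.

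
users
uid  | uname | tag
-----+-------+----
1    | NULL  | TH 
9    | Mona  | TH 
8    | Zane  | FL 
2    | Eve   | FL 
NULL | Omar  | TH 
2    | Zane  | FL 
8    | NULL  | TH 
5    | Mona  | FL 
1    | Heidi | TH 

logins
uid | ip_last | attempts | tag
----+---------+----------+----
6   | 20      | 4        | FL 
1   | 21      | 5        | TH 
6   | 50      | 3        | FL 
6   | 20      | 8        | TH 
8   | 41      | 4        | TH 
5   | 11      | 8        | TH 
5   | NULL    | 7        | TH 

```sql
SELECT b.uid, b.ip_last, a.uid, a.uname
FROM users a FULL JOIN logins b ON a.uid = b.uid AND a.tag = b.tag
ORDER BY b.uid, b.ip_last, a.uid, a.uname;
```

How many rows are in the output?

FULL OUTER JOIN keeps every row from both sides; unmatched rows get NULL for the other side's columns.
Matching on a.uid = b.uid AND a.tag = b.tag. A NULL in a compared column never satisfies the condition.
- uid=1, tag=TH: 1 matching b row(s), so 1 row(s) emitted.
- uid=9, tag=TH: no b row matches, row kept with b columns NULL.
- uid=8, tag=FL: no b row matches, row kept with b columns NULL.
- uid=2, tag=FL: no b row matches, row kept with b columns NULL.
- uid=NULL, tag=TH: no b row matches, row kept with b columns NULL.
- uid=2, tag=FL: no b row matches, row kept with b columns NULL.
- uid=8, tag=TH: 1 matching b row(s), so 1 row(s) emitted.
- uid=5, tag=FL: no b row matches, row kept with b columns NULL.
- uid=1, tag=TH: 1 matching b row(s), so 1 row(s) emitted.
- 5 row(s) from b found no a partner → padded with NULL.
Total: 3 matched + 11 padded = 14 rows.

14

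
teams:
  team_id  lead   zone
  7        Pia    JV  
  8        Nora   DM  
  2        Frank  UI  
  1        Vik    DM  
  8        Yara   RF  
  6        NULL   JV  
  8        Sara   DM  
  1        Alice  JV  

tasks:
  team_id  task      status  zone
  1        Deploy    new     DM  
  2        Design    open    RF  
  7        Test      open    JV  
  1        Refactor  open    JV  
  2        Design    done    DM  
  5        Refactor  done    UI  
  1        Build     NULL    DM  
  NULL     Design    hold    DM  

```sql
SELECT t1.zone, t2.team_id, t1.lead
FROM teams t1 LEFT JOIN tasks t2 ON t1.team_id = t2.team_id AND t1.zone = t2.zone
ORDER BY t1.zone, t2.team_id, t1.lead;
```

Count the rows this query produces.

9

LEFT JOIN keeps every row from `teams`; unmatched rows get NULL for `tasks`'s columns.
Matching on t1.team_id = t2.team_id AND t1.zone = t2.zone. A NULL in a compared column never satisfies the condition.
Matched pairs: 4; unmatched t1 rows kept: 5.
Total: 4 matched + 5 padded = 9 rows.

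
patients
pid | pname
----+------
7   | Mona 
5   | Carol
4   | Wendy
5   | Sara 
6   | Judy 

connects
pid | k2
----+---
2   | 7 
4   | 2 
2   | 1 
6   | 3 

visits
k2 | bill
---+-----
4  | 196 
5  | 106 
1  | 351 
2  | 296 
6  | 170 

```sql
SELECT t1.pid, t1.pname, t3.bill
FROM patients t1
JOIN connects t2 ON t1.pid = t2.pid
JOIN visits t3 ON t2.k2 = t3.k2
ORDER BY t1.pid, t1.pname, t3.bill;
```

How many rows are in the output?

1

Joins associate left-to-right: patients INNER JOIN connects on pid gives 2 intermediate row(s).
Then INNER JOIN `visits t3` on k2: keep only rows whose t2.k2 appears in t3.
Result: 1 row(s).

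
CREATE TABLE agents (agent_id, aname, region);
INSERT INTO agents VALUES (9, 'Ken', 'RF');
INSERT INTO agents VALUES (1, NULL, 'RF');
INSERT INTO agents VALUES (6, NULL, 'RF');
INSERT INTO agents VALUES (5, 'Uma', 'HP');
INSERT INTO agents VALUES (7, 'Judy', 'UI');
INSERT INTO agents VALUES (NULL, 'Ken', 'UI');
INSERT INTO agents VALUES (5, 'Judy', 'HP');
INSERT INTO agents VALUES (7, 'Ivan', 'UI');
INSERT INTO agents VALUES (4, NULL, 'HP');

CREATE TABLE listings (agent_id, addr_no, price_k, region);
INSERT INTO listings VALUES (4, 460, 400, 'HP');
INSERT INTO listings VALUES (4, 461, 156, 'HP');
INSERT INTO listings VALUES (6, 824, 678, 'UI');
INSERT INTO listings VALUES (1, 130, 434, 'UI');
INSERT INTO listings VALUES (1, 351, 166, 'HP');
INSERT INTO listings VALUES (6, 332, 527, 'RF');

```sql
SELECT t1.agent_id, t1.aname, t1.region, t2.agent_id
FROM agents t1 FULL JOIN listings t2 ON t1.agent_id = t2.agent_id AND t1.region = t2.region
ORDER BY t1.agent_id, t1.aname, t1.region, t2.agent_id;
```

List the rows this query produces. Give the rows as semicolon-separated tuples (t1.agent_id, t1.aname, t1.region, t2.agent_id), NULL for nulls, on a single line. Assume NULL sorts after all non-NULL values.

FULL OUTER JOIN keeps every row from both sides; unmatched rows get NULL for the other side's columns.
Matching on t1.agent_id = t2.agent_id AND t1.region = t2.region. A NULL in a compared column never satisfies the condition.
Matched pairs: 3; unmatched t1 rows kept: 7; unmatched t2 rows kept: 3.

(1, NULL, RF, NULL); (4, NULL, HP, 4); (4, NULL, HP, 4); (5, Judy, HP, NULL); (5, Uma, HP, NULL); (6, NULL, RF, 6); (7, Ivan, UI, NULL); (7, Judy, UI, NULL); (9, Ken, RF, NULL); (NULL, Ken, UI, NULL); (NULL, NULL, NULL, 1); (NULL, NULL, NULL, 1); (NULL, NULL, NULL, 6)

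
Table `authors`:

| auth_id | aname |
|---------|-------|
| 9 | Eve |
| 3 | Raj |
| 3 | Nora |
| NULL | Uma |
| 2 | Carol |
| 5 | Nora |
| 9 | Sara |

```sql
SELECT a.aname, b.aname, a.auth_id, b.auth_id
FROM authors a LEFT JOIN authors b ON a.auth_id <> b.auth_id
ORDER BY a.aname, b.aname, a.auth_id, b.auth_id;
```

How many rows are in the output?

27

LEFT JOIN keeps every row from `authors a`; unmatched rows get NULL for `authors b`'s columns.
Matching on a.auth_id <> b.auth_id. A NULL in a compared column never satisfies the condition.
- auth_id=9: 4 matching b row(s), so 4 row(s) emitted.
- auth_id=3: 4 matching b row(s), so 4 row(s) emitted.
- auth_id=3: 4 matching b row(s), so 4 row(s) emitted.
- auth_id=NULL: no b row matches, row kept with b columns NULL.
- auth_id=2: 5 matching b row(s), so 5 row(s) emitted.
- auth_id=5: 5 matching b row(s), so 5 row(s) emitted.
- auth_id=9: 4 matching b row(s), so 4 row(s) emitted.
Total: 26 matched + 1 padded = 27 rows.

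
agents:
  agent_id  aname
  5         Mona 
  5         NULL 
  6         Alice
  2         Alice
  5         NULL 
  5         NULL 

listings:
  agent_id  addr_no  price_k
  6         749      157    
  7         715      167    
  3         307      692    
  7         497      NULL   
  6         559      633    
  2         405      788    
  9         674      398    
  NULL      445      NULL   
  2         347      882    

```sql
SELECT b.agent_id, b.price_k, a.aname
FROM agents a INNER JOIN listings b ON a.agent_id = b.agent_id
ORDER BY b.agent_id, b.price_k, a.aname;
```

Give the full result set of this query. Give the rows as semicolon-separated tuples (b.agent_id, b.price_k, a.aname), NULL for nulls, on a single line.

(2, 788, Alice); (2, 882, Alice); (6, 157, Alice); (6, 633, Alice)

INNER JOIN keeps only pairs where the ON condition holds.
Matching on a.agent_id = b.agent_id. A NULL in a compared column never satisfies the condition.
Matched pairs: 4.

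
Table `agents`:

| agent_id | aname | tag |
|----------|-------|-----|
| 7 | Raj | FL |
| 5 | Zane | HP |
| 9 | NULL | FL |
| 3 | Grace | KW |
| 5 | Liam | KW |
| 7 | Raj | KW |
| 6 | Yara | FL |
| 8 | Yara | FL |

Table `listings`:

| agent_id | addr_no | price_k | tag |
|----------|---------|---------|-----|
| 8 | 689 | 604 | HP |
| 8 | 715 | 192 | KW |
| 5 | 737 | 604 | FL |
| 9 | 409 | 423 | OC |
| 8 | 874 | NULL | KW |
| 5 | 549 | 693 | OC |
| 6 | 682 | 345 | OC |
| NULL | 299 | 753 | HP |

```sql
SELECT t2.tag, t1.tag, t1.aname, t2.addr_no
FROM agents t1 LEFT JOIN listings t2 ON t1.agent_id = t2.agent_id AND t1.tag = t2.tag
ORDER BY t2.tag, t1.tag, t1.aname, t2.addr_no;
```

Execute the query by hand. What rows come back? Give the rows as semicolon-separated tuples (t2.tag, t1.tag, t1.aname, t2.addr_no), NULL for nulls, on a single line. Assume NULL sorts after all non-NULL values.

LEFT JOIN keeps every row from `agents`; unmatched rows get NULL for `listings`'s columns.
Matching on t1.agent_id = t2.agent_id AND t1.tag = t2.tag. A NULL in a compared column never satisfies the condition.
- t1 row (agent_id=7, tag=FL): no match → kept, t2 columns NULL.
- t1 row (agent_id=5, tag=HP): no match → kept, t2 columns NULL.
- t1 row (agent_id=9, tag=FL): no match → kept, t2 columns NULL.
- t1 row (agent_id=3, tag=KW): no match → kept, t2 columns NULL.
- t1 row (agent_id=5, tag=KW): no match → kept, t2 columns NULL.
- t1 row (agent_id=7, tag=KW): no match → kept, t2 columns NULL.
- t1 row (agent_id=6, tag=FL): no match → kept, t2 columns NULL.
- t1 row (agent_id=8, tag=FL): no match → kept, t2 columns NULL.
After projecting and ordering:
t2.tag | t1.tag | t1.aname | t2.addr_no
NULL | FL | Raj | NULL
NULL | FL | Yara | NULL
NULL | FL | Yara | NULL
NULL | FL | NULL | NULL
NULL | HP | Zane | NULL
NULL | KW | Grace | NULL
NULL | KW | Liam | NULL
NULL | KW | Raj | NULL

(NULL, FL, Raj, NULL); (NULL, FL, Yara, NULL); (NULL, FL, Yara, NULL); (NULL, FL, NULL, NULL); (NULL, HP, Zane, NULL); (NULL, KW, Grace, NULL); (NULL, KW, Liam, NULL); (NULL, KW, Raj, NULL)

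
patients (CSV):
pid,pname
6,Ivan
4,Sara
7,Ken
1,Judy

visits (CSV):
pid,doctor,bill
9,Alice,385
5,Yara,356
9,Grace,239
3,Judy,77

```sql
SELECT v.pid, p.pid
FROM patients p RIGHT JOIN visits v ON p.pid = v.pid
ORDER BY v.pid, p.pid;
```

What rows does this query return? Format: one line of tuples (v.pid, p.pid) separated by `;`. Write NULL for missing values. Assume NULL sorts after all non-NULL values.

(3, NULL); (5, NULL); (9, NULL); (9, NULL)

RIGHT JOIN keeps every row from `visits`; unmatched rows get NULL for `patients`'s columns.
Matching on p.pid = v.pid.
Matched pairs: 0; unmatched v rows kept: 4.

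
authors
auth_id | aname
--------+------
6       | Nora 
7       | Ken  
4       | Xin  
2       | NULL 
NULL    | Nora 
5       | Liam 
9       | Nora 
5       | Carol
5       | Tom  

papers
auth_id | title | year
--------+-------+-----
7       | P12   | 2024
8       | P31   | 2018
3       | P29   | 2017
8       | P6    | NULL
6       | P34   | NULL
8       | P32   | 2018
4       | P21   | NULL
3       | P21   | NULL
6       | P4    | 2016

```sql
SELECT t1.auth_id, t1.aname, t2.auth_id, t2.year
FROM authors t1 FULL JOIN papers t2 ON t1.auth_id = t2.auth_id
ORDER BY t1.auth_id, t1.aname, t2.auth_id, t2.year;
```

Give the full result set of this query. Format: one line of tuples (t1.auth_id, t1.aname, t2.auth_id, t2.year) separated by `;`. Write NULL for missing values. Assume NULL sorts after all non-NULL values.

(2, NULL, NULL, NULL); (4, Xin, 4, NULL); (5, Carol, NULL, NULL); (5, Liam, NULL, NULL); (5, Tom, NULL, NULL); (6, Nora, 6, 2016); (6, Nora, 6, NULL); (7, Ken, 7, 2024); (9, Nora, NULL, NULL); (NULL, Nora, NULL, NULL); (NULL, NULL, 3, 2017); (NULL, NULL, 3, NULL); (NULL, NULL, 8, 2018); (NULL, NULL, 8, 2018); (NULL, NULL, 8, NULL)

FULL OUTER JOIN keeps every row from both sides; unmatched rows get NULL for the other side's columns.
Matching on t1.auth_id = t2.auth_id. A NULL in a compared column never satisfies the condition.
- t1 (auth_id=6) pairs with 2 row(s) of t2.
- t1 (auth_id=7) pairs with 1 row(s) of t2.
- t1 (auth_id=4) pairs with 1 row(s) of t2.
- t1 (auth_id=2) has no partner → padded with NULL.
- t1 (auth_id=NULL) has no partner → padded with NULL.
- t1 (auth_id=5) has no partner → padded with NULL.
- t1 (auth_id=9) has no partner → padded with NULL.
- t1 (auth_id=5) has no partner → padded with NULL.
- t1 (auth_id=5) has no partner → padded with NULL.
- 5 t2 row(s) had no t1 match → kept, t1 columns NULL.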